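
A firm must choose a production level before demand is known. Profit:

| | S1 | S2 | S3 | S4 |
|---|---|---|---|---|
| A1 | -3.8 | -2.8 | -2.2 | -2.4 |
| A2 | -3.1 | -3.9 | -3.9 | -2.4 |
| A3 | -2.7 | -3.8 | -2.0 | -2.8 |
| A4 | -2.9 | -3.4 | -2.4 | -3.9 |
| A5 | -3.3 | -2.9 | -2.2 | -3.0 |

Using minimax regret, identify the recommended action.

A5

Column bests: S1=-2.7, S2=-2.8, S3=-2.0, S4=-2.4.
A1 regrets: 1.1, 0.0, 0.2, 0.0 → max 1.1
A2 regrets: 0.4, 1.1, 1.9, 0.0 → max 1.9
A3 regrets: 0.0, 1.0, 0.0, 0.4 → max 1.0
A4 regrets: 0.2, 0.6, 0.4, 1.5 → max 1.5
A5 regrets: 0.6, 0.1, 0.2, 0.6 → max 0.6
Smallest max regret = 0.6 → A5.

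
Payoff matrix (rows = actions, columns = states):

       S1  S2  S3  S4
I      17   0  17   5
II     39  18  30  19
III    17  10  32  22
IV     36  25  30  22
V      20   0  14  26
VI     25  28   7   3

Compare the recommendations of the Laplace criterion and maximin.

laplace → IV; maximin → IV (agree)

Row averages: I=9.75, II=26.5, III=20.25, IV=28.25, V=15, VI=15.75
Highest average = 28.25 → IV.
Row minima: I=0, II=18, III=10, IV=22, V=0, VI=3
Best worst-case = 22 → IV.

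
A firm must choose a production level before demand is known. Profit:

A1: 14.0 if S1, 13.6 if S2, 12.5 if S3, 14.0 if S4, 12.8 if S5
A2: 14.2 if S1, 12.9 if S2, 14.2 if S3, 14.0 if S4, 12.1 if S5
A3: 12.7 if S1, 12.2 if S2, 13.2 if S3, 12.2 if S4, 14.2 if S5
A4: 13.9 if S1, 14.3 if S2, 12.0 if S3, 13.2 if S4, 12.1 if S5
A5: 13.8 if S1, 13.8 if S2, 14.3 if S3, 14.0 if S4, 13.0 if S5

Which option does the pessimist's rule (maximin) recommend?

Row minima: A1=12.5, A2=12.1, A3=12.2, A4=12.0, A5=13.0
Best worst-case = 13.0 → A5.

A5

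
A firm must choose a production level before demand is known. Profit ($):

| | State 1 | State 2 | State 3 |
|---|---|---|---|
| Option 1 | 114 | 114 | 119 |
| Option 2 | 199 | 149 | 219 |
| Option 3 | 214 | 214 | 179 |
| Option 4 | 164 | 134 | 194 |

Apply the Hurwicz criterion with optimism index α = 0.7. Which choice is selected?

Option 1: 0.7·119 + 0.3·114 = 117.5
Option 2: 0.7·219 + 0.3·149 = 198
Option 3: 0.7·214 + 0.3·179 = 203.5
Option 4: 0.7·194 + 0.3·134 = 176
Highest Hurwicz score = 203.5 → Option 3.

Option 3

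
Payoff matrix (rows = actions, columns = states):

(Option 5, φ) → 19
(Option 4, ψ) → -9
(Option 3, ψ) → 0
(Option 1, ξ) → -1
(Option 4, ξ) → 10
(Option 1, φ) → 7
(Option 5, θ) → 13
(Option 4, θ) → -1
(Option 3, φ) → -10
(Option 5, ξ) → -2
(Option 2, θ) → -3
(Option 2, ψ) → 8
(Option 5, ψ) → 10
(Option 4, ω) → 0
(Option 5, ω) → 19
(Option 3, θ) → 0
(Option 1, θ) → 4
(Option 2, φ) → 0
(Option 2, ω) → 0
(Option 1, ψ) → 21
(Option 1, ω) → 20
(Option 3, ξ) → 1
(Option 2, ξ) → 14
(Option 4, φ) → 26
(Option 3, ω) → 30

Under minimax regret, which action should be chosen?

Option 5

Column bests: θ=13, φ=26, ψ=21, ω=30, ξ=14.
Option 1 regrets: 9, 19, 0, 10, 15 → max 19
Option 2 regrets: 16, 26, 13, 30, 0 → max 30
Option 3 regrets: 13, 36, 21, 0, 13 → max 36
Option 4 regrets: 14, 0, 30, 30, 4 → max 30
Option 5 regrets: 0, 7, 11, 11, 16 → max 16
Smallest max regret = 16 → Option 5.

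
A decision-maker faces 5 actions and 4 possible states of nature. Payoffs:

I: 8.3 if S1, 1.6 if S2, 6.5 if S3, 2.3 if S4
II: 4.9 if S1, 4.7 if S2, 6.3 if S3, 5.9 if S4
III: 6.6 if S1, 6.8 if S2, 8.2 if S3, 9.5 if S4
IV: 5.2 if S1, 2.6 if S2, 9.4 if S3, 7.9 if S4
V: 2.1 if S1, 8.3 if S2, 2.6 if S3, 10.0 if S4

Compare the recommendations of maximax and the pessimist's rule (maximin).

Row maxima: I=8.3, II=6.3, III=9.5, IV=9.4, V=10.0
Best best-case = 10.0 → V.
Row minima: I=1.6, II=4.7, III=6.6, IV=2.6, V=2.1
Best worst-case = 6.6 → III.

maximax → V; maximin → III (disagree)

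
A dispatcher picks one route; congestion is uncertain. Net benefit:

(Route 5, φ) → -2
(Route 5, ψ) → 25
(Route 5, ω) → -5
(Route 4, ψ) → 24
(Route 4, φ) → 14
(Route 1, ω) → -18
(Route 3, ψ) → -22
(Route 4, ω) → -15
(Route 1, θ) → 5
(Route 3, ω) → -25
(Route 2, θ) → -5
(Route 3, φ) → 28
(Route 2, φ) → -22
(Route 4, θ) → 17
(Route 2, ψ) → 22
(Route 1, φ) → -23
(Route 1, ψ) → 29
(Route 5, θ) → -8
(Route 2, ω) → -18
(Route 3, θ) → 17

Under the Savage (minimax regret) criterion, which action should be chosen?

Route 4

Column bests: θ=17, φ=28, ψ=29, ω=-5.
Route 1 regrets: 12, 51, 0, 13 → max 51
Route 2 regrets: 22, 50, 7, 13 → max 50
Route 3 regrets: 0, 0, 51, 20 → max 51
Route 4 regrets: 0, 14, 5, 10 → max 14
Route 5 regrets: 25, 30, 4, 0 → max 30
Smallest max regret = 14 → Route 4.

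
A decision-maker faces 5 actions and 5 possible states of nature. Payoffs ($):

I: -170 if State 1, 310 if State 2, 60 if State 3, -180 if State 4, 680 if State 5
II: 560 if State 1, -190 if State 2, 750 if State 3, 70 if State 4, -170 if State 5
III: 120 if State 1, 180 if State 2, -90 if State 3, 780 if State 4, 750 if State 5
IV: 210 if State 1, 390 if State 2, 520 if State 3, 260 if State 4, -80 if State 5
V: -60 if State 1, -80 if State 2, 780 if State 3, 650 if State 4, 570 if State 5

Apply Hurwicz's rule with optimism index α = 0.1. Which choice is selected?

I: 0.1·680 + 0.9·(-180) = -94
II: 0.1·750 + 0.9·(-190) = -96
III: 0.1·780 + 0.9·(-90) = -3
IV: 0.1·520 + 0.9·(-80) = -20
V: 0.1·780 + 0.9·(-80) = 6
Highest Hurwicz score = 6 → V.

V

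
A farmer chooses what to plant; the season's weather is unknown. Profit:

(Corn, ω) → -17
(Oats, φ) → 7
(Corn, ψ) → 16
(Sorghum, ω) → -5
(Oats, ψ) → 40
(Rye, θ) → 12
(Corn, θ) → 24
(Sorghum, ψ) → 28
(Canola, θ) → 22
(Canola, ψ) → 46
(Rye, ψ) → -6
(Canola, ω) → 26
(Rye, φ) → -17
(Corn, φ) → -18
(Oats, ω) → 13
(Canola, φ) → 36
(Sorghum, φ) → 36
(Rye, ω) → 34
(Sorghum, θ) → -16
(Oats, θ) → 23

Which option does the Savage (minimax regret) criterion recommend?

Column bests: θ=24, φ=36, ψ=46, ω=34.
Oats regrets: 1, 29, 6, 21 → max 29
Canola regrets: 2, 0, 0, 8 → max 8
Corn regrets: 0, 54, 30, 51 → max 54
Rye regrets: 12, 53, 52, 0 → max 53
Sorghum regrets: 40, 0, 18, 39 → max 40
Smallest max regret = 8 → Canola.

Canola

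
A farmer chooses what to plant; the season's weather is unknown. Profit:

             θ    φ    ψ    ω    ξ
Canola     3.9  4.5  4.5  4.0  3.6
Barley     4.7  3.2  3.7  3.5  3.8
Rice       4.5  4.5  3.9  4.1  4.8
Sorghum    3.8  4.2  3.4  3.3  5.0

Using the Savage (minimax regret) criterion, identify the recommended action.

Column bests: θ=4.7, φ=4.5, ψ=4.5, ω=4.1, ξ=5.0.
Canola regrets: 0.8, 0.0, 0.0, 0.1, 1.4 → max 1.4
Barley regrets: 0.0, 1.3, 0.8, 0.6, 1.2 → max 1.3
Rice regrets: 0.2, 0.0, 0.6, 0.0, 0.2 → max 0.6
Sorghum regrets: 0.9, 0.3, 1.1, 0.8, 0.0 → max 1.1
Smallest max regret = 0.6 → Rice.

Rice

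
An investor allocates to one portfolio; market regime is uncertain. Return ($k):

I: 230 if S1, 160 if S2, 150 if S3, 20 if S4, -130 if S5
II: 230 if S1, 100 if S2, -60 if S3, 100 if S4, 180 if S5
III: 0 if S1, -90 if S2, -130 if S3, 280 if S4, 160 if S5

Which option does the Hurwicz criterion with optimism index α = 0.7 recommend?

III

I: 0.7·230 + 0.3·(-130) = 122
II: 0.7·230 + 0.3·(-60) = 143
III: 0.7·280 + 0.3·(-130) = 157
Highest Hurwicz score = 157 → III.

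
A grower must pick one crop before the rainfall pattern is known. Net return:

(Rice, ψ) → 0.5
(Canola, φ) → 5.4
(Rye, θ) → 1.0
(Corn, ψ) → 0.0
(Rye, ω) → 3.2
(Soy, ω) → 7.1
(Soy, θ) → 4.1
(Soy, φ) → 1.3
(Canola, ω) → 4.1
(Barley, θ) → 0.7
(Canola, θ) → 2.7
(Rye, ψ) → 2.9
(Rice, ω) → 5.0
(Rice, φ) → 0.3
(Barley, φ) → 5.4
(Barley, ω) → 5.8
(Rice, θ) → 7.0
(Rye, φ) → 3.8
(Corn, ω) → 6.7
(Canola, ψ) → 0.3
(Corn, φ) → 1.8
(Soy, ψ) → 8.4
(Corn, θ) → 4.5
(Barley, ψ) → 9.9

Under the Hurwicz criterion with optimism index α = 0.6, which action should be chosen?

Barley

Corn: 0.6·6.7 + 0.4·0.0 = 4.02
Rice: 0.6·7.0 + 0.4·0.3 = 4.32
Soy: 0.6·8.4 + 0.4·1.3 = 5.56
Canola: 0.6·5.4 + 0.4·0.3 = 3.36
Barley: 0.6·9.9 + 0.4·0.7 = 6.22
Rye: 0.6·3.8 + 0.4·1.0 = 2.68
Highest Hurwicz score = 6.22 → Barley.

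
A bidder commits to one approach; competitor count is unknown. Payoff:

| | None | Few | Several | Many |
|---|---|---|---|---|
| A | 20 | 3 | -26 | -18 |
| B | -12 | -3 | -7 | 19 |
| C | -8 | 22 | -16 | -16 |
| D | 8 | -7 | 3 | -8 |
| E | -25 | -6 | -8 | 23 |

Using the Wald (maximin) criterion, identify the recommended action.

Row minima: A=-26, B=-12, C=-16, D=-8, E=-25
Best worst-case = -8 → D.

D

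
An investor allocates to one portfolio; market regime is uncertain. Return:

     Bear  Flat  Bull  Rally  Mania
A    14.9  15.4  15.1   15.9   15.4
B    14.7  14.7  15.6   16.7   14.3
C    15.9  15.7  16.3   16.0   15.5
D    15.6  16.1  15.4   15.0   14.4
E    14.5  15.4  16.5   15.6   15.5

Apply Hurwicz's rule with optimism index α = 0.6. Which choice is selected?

C

A: 0.6·15.9 + 0.4·14.9 = 15.5
B: 0.6·16.7 + 0.4·14.3 = 15.74
C: 0.6·16.3 + 0.4·15.5 = 15.98
D: 0.6·16.1 + 0.4·14.4 = 15.42
E: 0.6·16.5 + 0.4·14.5 = 15.7
Highest Hurwicz score = 15.98 → C.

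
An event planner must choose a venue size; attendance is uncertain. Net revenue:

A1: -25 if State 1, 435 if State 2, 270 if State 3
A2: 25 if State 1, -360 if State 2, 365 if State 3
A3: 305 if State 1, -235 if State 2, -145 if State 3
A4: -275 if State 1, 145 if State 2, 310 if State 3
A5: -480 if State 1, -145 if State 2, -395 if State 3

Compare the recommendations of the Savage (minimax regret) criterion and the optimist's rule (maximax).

Column bests: State 1=305, State 2=435, State 3=365.
A1 regrets: 330, 0, 95 → max 330
A2 regrets: 280, 795, 0 → max 795
A3 regrets: 0, 670, 510 → max 670
A4 regrets: 580, 290, 55 → max 580
A5 regrets: 785, 580, 760 → max 785
Smallest max regret = 330 → A1.
Row maxima: A1=435, A2=365, A3=305, A4=310, A5=-145
Best best-case = 435 → A1.

minimax regret → A1; maximax → A1 (agree)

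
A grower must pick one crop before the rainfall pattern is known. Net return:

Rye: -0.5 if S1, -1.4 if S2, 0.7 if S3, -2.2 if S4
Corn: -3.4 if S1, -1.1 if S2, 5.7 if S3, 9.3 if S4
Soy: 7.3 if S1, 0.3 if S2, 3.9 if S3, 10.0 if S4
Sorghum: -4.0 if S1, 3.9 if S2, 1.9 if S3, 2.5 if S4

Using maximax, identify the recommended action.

Soy

Row maxima: Rye=0.7, Corn=9.3, Soy=10.0, Sorghum=3.9
Best best-case = 10.0 → Soy.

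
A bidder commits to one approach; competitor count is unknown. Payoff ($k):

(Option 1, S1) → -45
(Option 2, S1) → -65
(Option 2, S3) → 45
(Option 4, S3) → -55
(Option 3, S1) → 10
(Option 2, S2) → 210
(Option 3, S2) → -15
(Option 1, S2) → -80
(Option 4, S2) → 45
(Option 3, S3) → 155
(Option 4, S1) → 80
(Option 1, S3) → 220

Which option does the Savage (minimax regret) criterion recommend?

Column bests: S1=80, S2=210, S3=220.
Option 1 regrets: 125, 290, 0 → max 290
Option 2 regrets: 145, 0, 175 → max 175
Option 3 regrets: 70, 225, 65 → max 225
Option 4 regrets: 0, 165, 275 → max 275
Smallest max regret = 175 → Option 2.

Option 2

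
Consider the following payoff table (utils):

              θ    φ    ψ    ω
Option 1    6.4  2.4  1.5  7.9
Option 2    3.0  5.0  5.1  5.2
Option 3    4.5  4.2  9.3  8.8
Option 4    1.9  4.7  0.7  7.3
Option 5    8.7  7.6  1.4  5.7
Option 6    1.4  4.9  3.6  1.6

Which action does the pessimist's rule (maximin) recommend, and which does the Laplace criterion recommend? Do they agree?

maximin → Option 3; laplace → Option 3 (agree)

Row minima: Option 1=1.5, Option 2=3.0, Option 3=4.2, Option 4=0.7, Option 5=1.4, Option 6=1.4
Best worst-case = 4.2 → Option 3.
Row averages: Option 1=4.55, Option 2=4.575, Option 3=6.7, Option 4=3.65, Option 5=5.85, Option 6=2.875
Highest average = 6.7 → Option 3.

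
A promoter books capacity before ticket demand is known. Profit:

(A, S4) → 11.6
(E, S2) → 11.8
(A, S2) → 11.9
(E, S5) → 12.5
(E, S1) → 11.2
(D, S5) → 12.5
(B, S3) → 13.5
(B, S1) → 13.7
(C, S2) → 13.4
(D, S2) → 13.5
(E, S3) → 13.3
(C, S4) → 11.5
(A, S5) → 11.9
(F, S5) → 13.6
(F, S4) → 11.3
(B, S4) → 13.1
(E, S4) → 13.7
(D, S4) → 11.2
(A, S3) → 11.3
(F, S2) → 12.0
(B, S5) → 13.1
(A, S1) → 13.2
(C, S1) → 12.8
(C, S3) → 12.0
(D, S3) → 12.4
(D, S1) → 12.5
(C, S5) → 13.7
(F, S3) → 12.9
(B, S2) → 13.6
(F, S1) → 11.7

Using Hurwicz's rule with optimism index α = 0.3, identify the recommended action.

A: 0.3·13.2 + 0.7·11.3 = 11.87
B: 0.3·13.7 + 0.7·13.1 = 13.28
C: 0.3·13.7 + 0.7·11.5 = 12.16
D: 0.3·13.5 + 0.7·11.2 = 11.89
E: 0.3·13.7 + 0.7·11.2 = 11.95
F: 0.3·13.6 + 0.7·11.3 = 11.99
Highest Hurwicz score = 13.28 → B.

B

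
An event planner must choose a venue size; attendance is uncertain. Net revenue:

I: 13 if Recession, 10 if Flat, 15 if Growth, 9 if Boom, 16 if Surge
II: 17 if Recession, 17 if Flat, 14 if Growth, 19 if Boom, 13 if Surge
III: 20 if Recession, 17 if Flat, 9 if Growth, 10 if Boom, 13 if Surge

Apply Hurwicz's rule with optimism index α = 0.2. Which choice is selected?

I: 0.2·16 + 0.8·9 = 10.4
II: 0.2·19 + 0.8·13 = 14.2
III: 0.2·20 + 0.8·9 = 11.2
Highest Hurwicz score = 14.2 → II.

II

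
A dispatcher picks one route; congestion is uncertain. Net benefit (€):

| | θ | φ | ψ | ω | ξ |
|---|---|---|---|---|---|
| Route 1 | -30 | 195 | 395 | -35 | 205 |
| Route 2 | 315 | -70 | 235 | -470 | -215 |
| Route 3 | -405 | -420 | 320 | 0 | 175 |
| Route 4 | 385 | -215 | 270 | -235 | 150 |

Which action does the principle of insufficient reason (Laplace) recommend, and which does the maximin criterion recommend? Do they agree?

Row averages: Route 1=146, Route 2=-41, Route 3=-66, Route 4=71
Highest average = 146 → Route 1.
Row minima: Route 1=-35, Route 2=-470, Route 3=-420, Route 4=-235
Best worst-case = -35 → Route 1.

laplace → Route 1; maximin → Route 1 (agree)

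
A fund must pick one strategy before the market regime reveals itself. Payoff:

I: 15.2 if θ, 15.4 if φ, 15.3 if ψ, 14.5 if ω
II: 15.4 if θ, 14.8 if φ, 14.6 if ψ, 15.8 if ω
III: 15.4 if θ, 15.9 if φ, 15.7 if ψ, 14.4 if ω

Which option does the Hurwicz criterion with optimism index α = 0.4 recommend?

II

I: 0.4·15.4 + 0.6·14.5 = 14.86
II: 0.4·15.8 + 0.6·14.6 = 15.08
III: 0.4·15.9 + 0.6·14.4 = 15
Highest Hurwicz score = 15.08 → II.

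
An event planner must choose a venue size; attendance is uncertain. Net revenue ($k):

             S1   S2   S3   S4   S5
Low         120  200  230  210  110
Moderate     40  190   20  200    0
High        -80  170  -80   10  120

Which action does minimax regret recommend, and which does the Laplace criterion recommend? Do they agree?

Column bests: S1=120, S2=200, S3=230, S4=210, S5=120.
Low regrets: 0, 0, 0, 0, 10 → max 10
Moderate regrets: 80, 10, 210, 10, 120 → max 210
High regrets: 200, 30, 310, 200, 0 → max 310
Smallest max regret = 10 → Low.
Row averages: Low=174, Moderate=90, High=28
Highest average = 174 → Low.

minimax regret → Low; laplace → Low (agree)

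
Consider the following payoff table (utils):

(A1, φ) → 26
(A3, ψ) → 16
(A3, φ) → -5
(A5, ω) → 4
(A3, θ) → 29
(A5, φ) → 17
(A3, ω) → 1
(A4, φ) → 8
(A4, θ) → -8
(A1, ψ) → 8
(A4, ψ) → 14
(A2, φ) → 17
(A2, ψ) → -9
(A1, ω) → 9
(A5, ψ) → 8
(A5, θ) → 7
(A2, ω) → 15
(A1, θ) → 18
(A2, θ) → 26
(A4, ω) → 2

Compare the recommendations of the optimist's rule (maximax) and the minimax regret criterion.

maximax → A3; minimax regret → A1 (disagree)

Row maxima: A1=26, A2=26, A3=29, A4=14, A5=17
Best best-case = 29 → A3.
Column bests: θ=29, φ=26, ψ=16, ω=15.
A1 regrets: 11, 0, 8, 6 → max 11
A2 regrets: 3, 9, 25, 0 → max 25
A3 regrets: 0, 31, 0, 14 → max 31
A4 regrets: 37, 18, 2, 13 → max 37
A5 regrets: 22, 9, 8, 11 → max 22
Smallest max regret = 11 → A1.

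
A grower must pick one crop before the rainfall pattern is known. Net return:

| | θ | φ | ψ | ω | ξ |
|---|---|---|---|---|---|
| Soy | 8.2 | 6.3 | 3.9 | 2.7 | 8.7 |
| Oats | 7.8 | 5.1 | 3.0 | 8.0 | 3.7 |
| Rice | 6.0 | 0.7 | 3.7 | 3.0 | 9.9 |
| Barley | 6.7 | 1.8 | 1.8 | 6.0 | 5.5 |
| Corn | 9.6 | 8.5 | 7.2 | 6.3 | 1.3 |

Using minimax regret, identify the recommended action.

Soy

Column bests: θ=9.6, φ=8.5, ψ=7.2, ω=8.0, ξ=9.9.
Soy regrets: 1.4, 2.2, 3.3, 5.3, 1.2 → max 5.3
Oats regrets: 1.8, 3.4, 4.2, 0.0, 6.2 → max 6.2
Rice regrets: 3.6, 7.8, 3.5, 5.0, 0.0 → max 7.8
Barley regrets: 2.9, 6.7, 5.4, 2.0, 4.4 → max 6.7
Corn regrets: 0.0, 0.0, 0.0, 1.7, 8.6 → max 8.6
Smallest max regret = 5.3 → Soy.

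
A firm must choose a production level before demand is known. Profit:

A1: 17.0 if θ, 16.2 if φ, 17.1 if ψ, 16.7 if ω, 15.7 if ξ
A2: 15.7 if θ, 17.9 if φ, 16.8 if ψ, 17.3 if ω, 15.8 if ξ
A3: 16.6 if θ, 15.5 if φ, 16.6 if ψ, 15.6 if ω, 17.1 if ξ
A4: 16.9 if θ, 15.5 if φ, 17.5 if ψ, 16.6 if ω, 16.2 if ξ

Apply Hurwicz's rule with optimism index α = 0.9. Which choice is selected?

A2

A1: 0.9·17.1 + 0.1·15.7 = 16.96
A2: 0.9·17.9 + 0.1·15.7 = 17.68
A3: 0.9·17.1 + 0.1·15.5 = 16.94
A4: 0.9·17.5 + 0.1·15.5 = 17.3
Highest Hurwicz score = 17.68 → A2.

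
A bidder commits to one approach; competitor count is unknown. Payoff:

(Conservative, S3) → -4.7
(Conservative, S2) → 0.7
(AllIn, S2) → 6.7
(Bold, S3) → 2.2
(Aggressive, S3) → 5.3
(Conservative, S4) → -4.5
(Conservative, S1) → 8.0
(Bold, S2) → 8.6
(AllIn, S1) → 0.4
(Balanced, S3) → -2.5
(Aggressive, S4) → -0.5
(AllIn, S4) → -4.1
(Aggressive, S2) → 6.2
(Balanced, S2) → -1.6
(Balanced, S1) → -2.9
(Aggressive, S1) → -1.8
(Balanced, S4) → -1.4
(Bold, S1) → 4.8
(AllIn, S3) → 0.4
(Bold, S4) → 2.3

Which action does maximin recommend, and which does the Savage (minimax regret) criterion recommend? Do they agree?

maximin → Bold; minimax regret → Bold (agree)

Row minima: Conservative=-4.7, Balanced=-2.9, Aggressive=-1.8, Bold=2.2, AllIn=-4.1
Best worst-case = 2.2 → Bold.
Column bests: S1=8.0, S2=8.6, S3=5.3, S4=2.3.
Conservative regrets: 0.0, 7.9, 10.0, 6.8 → max 10.0
Balanced regrets: 10.9, 10.2, 7.8, 3.7 → max 10.9
Aggressive regrets: 9.8, 2.4, 0.0, 2.8 → max 9.8
Bold regrets: 3.2, 0.0, 3.1, 0.0 → max 3.2
AllIn regrets: 7.6, 1.9, 4.9, 6.4 → max 7.6
Smallest max regret = 3.2 → Bold.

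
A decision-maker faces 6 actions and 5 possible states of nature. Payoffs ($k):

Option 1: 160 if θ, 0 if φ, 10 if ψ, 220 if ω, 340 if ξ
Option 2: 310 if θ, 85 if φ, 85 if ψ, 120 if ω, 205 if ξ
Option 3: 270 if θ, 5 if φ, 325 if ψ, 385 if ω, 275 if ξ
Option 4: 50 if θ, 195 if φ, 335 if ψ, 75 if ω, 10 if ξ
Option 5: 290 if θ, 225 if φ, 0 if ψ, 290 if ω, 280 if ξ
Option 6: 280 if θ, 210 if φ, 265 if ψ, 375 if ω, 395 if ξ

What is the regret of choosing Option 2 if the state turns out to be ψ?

250

Best payoff under ψ is 335.
Regret = 335 − 85 = 250.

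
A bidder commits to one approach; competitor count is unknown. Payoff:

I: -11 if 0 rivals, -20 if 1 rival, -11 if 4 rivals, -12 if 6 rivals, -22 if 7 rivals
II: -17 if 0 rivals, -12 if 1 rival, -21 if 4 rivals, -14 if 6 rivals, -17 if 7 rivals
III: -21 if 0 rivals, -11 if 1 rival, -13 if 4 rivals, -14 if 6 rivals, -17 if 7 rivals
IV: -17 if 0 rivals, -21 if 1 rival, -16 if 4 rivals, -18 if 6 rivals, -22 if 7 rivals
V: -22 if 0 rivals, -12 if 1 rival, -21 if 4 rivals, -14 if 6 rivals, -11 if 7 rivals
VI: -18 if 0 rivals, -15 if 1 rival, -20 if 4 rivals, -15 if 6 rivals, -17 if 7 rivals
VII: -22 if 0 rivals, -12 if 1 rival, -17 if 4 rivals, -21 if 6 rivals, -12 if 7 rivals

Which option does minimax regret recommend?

VI

Column bests: 0 rivals=-11, 1 rival=-11, 4 rivals=-11, 6 rivals=-12, 7 rivals=-11.
I regrets: 0, 9, 0, 0, 11 → max 11
II regrets: 6, 1, 10, 2, 6 → max 10
III regrets: 10, 0, 2, 2, 6 → max 10
IV regrets: 6, 10, 5, 6, 11 → max 11
V regrets: 11, 1, 10, 2, 0 → max 11
VI regrets: 7, 4, 9, 3, 6 → max 9
VII regrets: 11, 1, 6, 9, 1 → max 11
Smallest max regret = 9 → VI.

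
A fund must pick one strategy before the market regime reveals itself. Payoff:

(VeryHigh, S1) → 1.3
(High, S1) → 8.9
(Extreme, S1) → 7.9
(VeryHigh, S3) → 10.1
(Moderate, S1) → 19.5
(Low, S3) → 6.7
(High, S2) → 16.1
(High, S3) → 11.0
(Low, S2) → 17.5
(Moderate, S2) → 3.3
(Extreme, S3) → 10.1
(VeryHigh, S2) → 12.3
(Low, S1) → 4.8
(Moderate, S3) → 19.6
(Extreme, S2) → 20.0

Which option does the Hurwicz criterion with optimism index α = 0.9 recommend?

Low: 0.9·17.5 + 0.1·4.8 = 16.23
Moderate: 0.9·19.6 + 0.1·3.3 = 17.97
High: 0.9·16.1 + 0.1·8.9 = 15.38
VeryHigh: 0.9·12.3 + 0.1·1.3 = 11.2
Extreme: 0.9·20.0 + 0.1·7.9 = 18.79
Highest Hurwicz score = 18.79 → Extreme.

Extreme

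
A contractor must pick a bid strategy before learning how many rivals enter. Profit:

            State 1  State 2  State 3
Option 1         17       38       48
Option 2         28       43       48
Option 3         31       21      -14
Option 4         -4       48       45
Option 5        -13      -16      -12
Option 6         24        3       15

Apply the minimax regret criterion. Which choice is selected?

Option 2

Column bests: State 1=31, State 2=48, State 3=48.
Option 1 regrets: 14, 10, 0 → max 14
Option 2 regrets: 3, 5, 0 → max 5
Option 3 regrets: 0, 27, 62 → max 62
Option 4 regrets: 35, 0, 3 → max 35
Option 5 regrets: 44, 64, 60 → max 64
Option 6 regrets: 7, 45, 33 → max 45
Smallest max regret = 5 → Option 2.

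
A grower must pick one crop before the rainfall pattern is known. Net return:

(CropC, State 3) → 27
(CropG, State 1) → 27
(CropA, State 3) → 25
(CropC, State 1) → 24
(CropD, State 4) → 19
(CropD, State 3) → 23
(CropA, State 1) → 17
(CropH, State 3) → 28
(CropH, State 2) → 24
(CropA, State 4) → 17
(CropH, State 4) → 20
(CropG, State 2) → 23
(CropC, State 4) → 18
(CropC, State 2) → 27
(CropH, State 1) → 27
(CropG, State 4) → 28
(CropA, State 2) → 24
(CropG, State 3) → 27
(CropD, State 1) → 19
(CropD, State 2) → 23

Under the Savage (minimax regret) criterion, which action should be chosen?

CropG

Column bests: State 1=27, State 2=27, State 3=28, State 4=28.
CropG regrets: 0, 4, 1, 0 → max 4
CropC regrets: 3, 0, 1, 10 → max 10
CropH regrets: 0, 3, 0, 8 → max 8
CropD regrets: 8, 4, 5, 9 → max 9
CropA regrets: 10, 3, 3, 11 → max 11
Smallest max regret = 4 → CropG.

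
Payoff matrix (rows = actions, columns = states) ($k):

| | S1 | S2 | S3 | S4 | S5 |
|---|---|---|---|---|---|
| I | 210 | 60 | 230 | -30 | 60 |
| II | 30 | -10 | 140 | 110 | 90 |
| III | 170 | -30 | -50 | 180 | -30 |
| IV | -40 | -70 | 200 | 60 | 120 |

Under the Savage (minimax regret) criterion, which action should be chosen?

Column bests: S1=210, S2=60, S3=230, S4=180, S5=120.
I regrets: 0, 0, 0, 210, 60 → max 210
II regrets: 180, 70, 90, 70, 30 → max 180
III regrets: 40, 90, 280, 0, 150 → max 280
IV regrets: 250, 130, 30, 120, 0 → max 250
Smallest max regret = 180 → II.

II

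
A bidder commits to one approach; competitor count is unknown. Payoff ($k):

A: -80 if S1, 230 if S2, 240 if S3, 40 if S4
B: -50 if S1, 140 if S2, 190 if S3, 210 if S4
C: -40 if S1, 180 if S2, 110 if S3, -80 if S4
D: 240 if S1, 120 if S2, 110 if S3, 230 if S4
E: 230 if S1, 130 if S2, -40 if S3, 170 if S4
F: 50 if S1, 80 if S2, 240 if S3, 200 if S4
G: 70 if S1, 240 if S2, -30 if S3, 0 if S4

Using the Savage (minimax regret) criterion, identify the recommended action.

Column bests: S1=240, S2=240, S3=240, S4=230.
A regrets: 320, 10, 0, 190 → max 320
B regrets: 290, 100, 50, 20 → max 290
C regrets: 280, 60, 130, 310 → max 310
D regrets: 0, 120, 130, 0 → max 130
E regrets: 10, 110, 280, 60 → max 280
F regrets: 190, 160, 0, 30 → max 190
G regrets: 170, 0, 270, 230 → max 270
Smallest max regret = 130 → D.

D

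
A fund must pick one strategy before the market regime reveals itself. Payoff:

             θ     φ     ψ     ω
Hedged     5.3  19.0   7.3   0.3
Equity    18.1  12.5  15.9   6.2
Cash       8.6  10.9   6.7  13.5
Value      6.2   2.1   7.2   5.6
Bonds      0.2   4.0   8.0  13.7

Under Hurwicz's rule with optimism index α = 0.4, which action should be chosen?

Equity

Hedged: 0.4·19.0 + 0.6·0.3 = 7.78
Equity: 0.4·18.1 + 0.6·6.2 = 10.96
Cash: 0.4·13.5 + 0.6·6.7 = 9.42
Value: 0.4·7.2 + 0.6·2.1 = 4.14
Bonds: 0.4·13.7 + 0.6·0.2 = 5.6
Highest Hurwicz score = 10.96 → Equity.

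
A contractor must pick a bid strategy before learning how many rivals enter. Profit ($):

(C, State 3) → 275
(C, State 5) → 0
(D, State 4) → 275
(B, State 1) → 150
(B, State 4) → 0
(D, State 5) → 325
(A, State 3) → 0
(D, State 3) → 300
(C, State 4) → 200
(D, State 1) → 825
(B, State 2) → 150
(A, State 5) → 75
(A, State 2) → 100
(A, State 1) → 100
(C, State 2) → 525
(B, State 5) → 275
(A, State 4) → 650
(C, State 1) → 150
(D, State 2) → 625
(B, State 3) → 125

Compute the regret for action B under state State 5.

50

Best payoff under State 5 is 325.
Regret = 325 − 275 = 50.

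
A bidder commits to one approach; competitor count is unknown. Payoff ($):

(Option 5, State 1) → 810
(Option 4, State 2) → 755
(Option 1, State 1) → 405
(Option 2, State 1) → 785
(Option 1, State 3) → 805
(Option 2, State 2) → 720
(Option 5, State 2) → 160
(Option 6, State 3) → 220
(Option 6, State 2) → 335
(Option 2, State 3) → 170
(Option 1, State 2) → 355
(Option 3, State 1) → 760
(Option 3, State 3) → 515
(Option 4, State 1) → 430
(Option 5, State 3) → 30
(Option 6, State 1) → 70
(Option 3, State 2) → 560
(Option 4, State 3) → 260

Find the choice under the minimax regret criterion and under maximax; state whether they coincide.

Column bests: State 1=810, State 2=755, State 3=805.
Option 1 regrets: 405, 400, 0 → max 405
Option 2 regrets: 25, 35, 635 → max 635
Option 3 regrets: 50, 195, 290 → max 290
Option 4 regrets: 380, 0, 545 → max 545
Option 5 regrets: 0, 595, 775 → max 775
Option 6 regrets: 740, 420, 585 → max 740
Smallest max regret = 290 → Option 3.
Row maxima: Option 1=805, Option 2=785, Option 3=760, Option 4=755, Option 5=810, Option 6=335
Best best-case = 810 → Option 5.

minimax regret → Option 3; maximax → Option 5 (disagree)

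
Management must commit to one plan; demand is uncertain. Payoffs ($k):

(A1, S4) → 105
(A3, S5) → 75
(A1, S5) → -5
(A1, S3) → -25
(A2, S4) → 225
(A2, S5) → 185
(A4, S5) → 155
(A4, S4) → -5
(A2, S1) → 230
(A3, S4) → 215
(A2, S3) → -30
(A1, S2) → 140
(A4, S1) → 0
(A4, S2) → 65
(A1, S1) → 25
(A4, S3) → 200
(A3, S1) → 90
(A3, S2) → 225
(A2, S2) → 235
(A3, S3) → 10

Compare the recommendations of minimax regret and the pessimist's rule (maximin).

minimax regret → A3; maximin → A3 (agree)

Column bests: S1=230, S2=235, S3=200, S4=225, S5=185.
A1 regrets: 205, 95, 225, 120, 190 → max 225
A2 regrets: 0, 0, 230, 0, 0 → max 230
A3 regrets: 140, 10, 190, 10, 110 → max 190
A4 regrets: 230, 170, 0, 230, 30 → max 230
Smallest max regret = 190 → A3.
Row minima: A1=-25, A2=-30, A3=10, A4=-5
Best worst-case = 10 → A3.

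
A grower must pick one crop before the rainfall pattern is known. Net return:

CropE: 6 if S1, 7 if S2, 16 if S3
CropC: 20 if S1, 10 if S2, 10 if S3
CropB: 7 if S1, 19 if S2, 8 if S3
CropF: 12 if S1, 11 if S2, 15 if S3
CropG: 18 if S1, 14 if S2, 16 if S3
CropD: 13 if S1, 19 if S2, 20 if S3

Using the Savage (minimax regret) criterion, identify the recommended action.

CropG

Column bests: S1=20, S2=19, S3=20.
CropE regrets: 14, 12, 4 → max 14
CropC regrets: 0, 9, 10 → max 10
CropB regrets: 13, 0, 12 → max 13
CropF regrets: 8, 8, 5 → max 8
CropG regrets: 2, 5, 4 → max 5
CropD regrets: 7, 0, 0 → max 7
Smallest max regret = 5 → CropG.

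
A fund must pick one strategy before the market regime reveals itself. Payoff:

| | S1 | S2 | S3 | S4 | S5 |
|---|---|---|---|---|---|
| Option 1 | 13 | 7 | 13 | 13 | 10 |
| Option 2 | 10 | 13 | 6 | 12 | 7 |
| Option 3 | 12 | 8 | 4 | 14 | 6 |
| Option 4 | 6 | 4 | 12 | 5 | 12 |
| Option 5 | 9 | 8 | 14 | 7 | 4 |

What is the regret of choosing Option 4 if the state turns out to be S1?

Best payoff under S1 is 13.
Regret = 13 − 6 = 7.

7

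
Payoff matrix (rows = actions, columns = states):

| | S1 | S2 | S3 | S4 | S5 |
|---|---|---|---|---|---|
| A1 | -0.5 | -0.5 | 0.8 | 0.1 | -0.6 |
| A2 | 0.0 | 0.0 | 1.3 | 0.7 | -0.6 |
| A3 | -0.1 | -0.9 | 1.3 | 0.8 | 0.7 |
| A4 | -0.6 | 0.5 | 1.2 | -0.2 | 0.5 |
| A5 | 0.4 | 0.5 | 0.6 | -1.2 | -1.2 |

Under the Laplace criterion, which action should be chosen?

A3

Row averages: A1=-0.14, A2=0.28, A3=0.36, A4=0.28, A5=-0.18
Highest average = 0.36 → A3.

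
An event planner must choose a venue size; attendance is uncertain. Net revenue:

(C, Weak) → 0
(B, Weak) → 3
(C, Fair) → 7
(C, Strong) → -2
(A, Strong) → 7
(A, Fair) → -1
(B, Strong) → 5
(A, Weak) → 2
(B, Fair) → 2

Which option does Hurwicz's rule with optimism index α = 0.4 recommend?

B

A: 0.4·7 + 0.6·(-1) = 2.2
B: 0.4·5 + 0.6·2 = 3.2
C: 0.4·7 + 0.6·(-2) = 1.6
Highest Hurwicz score = 3.2 → B.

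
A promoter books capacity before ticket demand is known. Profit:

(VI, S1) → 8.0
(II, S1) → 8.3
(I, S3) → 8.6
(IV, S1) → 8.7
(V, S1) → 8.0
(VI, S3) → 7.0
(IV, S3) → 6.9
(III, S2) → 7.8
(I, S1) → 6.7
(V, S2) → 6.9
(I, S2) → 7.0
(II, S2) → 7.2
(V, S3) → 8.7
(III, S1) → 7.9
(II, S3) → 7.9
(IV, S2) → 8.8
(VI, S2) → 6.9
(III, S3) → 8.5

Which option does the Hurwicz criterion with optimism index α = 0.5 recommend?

III

I: 0.5·8.6 + 0.5·6.7 = 7.65
II: 0.5·8.3 + 0.5·7.2 = 7.75
III: 0.5·8.5 + 0.5·7.8 = 8.15
IV: 0.5·8.8 + 0.5·6.9 = 7.85
V: 0.5·8.7 + 0.5·6.9 = 7.8
VI: 0.5·8.0 + 0.5·6.9 = 7.45
Highest Hurwicz score = 8.15 → III.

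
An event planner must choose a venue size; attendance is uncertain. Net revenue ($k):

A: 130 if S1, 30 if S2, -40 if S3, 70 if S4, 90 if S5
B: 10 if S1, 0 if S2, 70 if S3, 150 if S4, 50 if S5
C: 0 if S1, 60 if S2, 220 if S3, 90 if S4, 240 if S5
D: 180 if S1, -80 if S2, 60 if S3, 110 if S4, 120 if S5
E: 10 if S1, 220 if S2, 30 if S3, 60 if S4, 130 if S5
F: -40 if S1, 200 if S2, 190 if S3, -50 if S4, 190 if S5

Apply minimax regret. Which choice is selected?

C

Column bests: S1=180, S2=220, S3=220, S4=150, S5=240.
A regrets: 50, 190, 260, 80, 150 → max 260
B regrets: 170, 220, 150, 0, 190 → max 220
C regrets: 180, 160, 0, 60, 0 → max 180
D regrets: 0, 300, 160, 40, 120 → max 300
E regrets: 170, 0, 190, 90, 110 → max 190
F regrets: 220, 20, 30, 200, 50 → max 220
Smallest max regret = 180 → C.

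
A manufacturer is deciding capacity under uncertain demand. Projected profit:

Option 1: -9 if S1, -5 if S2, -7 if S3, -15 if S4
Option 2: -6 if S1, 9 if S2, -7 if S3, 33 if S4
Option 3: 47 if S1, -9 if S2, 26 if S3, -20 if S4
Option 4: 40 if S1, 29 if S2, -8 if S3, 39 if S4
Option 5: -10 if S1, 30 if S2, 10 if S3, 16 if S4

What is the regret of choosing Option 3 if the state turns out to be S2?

39

Best payoff under S2 is 30.
Regret = 30 − (-9) = 39.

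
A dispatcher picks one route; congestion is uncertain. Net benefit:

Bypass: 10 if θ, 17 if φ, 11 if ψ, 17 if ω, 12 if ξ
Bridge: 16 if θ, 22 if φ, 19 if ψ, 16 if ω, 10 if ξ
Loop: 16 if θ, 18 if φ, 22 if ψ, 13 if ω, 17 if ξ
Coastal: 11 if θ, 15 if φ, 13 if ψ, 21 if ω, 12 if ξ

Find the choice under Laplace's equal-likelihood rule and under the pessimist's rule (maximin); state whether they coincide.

laplace → Loop; maximin → Loop (agree)

Row averages: Bypass=13.4, Bridge=16.6, Loop=17.2, Coastal=14.4
Highest average = 17.2 → Loop.
Row minima: Bypass=10, Bridge=10, Loop=13, Coastal=11
Best worst-case = 13 → Loop.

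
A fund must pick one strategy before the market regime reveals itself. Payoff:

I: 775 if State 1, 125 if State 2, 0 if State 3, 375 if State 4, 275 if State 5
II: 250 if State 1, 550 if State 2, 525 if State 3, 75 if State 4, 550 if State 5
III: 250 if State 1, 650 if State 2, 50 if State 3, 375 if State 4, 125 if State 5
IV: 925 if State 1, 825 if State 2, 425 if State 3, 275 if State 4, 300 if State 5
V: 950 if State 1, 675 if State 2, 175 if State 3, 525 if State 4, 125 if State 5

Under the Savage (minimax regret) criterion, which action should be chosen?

Column bests: State 1=950, State 2=825, State 3=525, State 4=525, State 5=550.
I regrets: 175, 700, 525, 150, 275 → max 700
II regrets: 700, 275, 0, 450, 0 → max 700
III regrets: 700, 175, 475, 150, 425 → max 700
IV regrets: 25, 0, 100, 250, 250 → max 250
V regrets: 0, 150, 350, 0, 425 → max 425
Smallest max regret = 250 → IV.

IV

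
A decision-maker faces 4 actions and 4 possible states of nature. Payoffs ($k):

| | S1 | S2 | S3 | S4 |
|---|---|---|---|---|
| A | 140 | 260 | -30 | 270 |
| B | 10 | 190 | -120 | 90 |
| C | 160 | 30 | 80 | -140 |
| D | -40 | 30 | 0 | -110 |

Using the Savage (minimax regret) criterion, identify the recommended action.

A

Column bests: S1=160, S2=260, S3=80, S4=270.
A regrets: 20, 0, 110, 0 → max 110
B regrets: 150, 70, 200, 180 → max 200
C regrets: 0, 230, 0, 410 → max 410
D regrets: 200, 230, 80, 380 → max 380
Smallest max regret = 110 → A.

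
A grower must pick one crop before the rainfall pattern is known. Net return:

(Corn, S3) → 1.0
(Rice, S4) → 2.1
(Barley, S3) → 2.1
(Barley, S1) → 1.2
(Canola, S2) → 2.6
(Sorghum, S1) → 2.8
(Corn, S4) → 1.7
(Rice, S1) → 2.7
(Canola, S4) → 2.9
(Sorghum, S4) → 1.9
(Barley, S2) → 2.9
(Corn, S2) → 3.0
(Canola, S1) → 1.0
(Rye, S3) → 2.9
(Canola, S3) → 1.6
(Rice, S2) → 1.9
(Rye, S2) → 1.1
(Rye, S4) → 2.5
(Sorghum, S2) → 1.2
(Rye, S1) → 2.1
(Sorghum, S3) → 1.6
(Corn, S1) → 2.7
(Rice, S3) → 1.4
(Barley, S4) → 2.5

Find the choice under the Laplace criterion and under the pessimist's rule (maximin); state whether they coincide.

Row averages: Corn=2.1, Barley=2.175, Rice=2.025, Rye=2.15, Canola=2.025, Sorghum=1.875
Highest average = 2.175 → Barley.
Row minima: Corn=1.0, Barley=1.2, Rice=1.4, Rye=1.1, Canola=1.0, Sorghum=1.2
Best worst-case = 1.4 → Rice.

laplace → Barley; maximin → Rice (disagree)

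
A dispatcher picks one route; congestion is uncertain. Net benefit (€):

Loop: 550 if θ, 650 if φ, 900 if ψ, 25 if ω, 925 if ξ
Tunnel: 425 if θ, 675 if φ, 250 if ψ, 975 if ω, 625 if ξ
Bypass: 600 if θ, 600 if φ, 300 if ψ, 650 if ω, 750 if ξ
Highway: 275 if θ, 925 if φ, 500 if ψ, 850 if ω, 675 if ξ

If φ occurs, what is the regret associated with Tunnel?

Best payoff under φ is 925.
Regret = 925 − 675 = 250.

250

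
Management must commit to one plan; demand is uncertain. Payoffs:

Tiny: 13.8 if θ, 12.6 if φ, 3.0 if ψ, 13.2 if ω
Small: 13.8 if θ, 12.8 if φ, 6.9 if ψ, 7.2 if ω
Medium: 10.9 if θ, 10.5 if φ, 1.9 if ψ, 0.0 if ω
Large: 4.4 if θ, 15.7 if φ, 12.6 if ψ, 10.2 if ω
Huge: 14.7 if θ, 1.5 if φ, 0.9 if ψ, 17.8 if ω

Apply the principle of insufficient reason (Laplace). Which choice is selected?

Large

Row averages: Tiny=10.65, Small=10.175, Medium=5.825, Large=10.725, Huge=8.725
Highest average = 10.725 → Large.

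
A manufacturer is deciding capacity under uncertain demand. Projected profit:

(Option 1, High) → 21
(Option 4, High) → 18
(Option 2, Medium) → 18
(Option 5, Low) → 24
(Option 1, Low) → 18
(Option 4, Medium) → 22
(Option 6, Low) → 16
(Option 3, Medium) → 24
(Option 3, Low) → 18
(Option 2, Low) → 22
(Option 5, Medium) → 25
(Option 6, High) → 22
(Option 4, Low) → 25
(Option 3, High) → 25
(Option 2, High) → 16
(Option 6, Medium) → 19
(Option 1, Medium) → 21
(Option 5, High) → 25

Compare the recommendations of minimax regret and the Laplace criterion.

Column bests: Low=25, Medium=25, High=25.
Option 1 regrets: 7, 4, 4 → max 7
Option 2 regrets: 3, 7, 9 → max 9
Option 3 regrets: 7, 1, 0 → max 7
Option 4 regrets: 0, 3, 7 → max 7
Option 5 regrets: 1, 0, 0 → max 1
Option 6 regrets: 9, 6, 3 → max 9
Smallest max regret = 1 → Option 5.
Row averages: Option 1=20, Option 2=56/3, Option 3=67/3, Option 4=65/3, Option 5=74/3, Option 6=19
Highest average = 74/3 → Option 5.

minimax regret → Option 5; laplace → Option 5 (agree)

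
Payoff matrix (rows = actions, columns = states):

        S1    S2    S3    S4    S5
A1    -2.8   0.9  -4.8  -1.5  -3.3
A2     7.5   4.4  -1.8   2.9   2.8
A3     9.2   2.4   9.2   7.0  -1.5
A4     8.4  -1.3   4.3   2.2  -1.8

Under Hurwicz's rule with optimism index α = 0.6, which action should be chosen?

A3

A1: 0.6·0.9 + 0.4·(-4.8) = -1.38
A2: 0.6·7.5 + 0.4·(-1.8) = 3.78
A3: 0.6·9.2 + 0.4·(-1.5) = 4.92
A4: 0.6·8.4 + 0.4·(-1.8) = 4.32
Highest Hurwicz score = 4.92 → A3.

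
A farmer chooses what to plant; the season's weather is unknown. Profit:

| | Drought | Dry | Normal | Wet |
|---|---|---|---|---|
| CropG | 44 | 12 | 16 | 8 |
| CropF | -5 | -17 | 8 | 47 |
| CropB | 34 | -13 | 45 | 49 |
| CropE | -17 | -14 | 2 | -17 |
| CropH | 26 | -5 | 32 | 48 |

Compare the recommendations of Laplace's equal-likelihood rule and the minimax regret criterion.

Row averages: CropG=20, CropF=8.25, CropB=28.75, CropE=-11.5, CropH=25.25
Highest average = 28.75 → CropB.
Column bests: Drought=44, Dry=12, Normal=45, Wet=49.
CropG regrets: 0, 0, 29, 41 → max 41
CropF regrets: 49, 29, 37, 2 → max 49
CropB regrets: 10, 25, 0, 0 → max 25
CropE regrets: 61, 26, 43, 66 → max 66
CropH regrets: 18, 17, 13, 1 → max 18
Smallest max regret = 18 → CropH.

laplace → CropB; minimax regret → CropH (disagree)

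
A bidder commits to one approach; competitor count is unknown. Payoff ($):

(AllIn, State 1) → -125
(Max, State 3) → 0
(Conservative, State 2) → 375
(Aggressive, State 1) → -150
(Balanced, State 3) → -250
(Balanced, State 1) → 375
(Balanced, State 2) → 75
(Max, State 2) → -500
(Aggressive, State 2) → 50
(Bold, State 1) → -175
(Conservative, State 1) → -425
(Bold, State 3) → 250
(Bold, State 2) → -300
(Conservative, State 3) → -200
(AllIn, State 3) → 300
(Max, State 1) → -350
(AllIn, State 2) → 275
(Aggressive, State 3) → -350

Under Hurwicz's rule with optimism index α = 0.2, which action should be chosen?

Conservative: 0.2·375 + 0.8·(-425) = -265
Balanced: 0.2·375 + 0.8·(-250) = -125
Aggressive: 0.2·50 + 0.8·(-350) = -270
Bold: 0.2·250 + 0.8·(-300) = -190
AllIn: 0.2·300 + 0.8·(-125) = -40
Max: 0.2·0 + 0.8·(-500) = -400
Highest Hurwicz score = -40 → AllIn.

AllIn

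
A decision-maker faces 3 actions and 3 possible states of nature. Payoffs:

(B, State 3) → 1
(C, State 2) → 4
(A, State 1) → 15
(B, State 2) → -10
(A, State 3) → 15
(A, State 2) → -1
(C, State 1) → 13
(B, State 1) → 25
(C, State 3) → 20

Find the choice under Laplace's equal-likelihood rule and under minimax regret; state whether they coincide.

Row averages: A=29/3, B=16/3, C=37/3
Highest average = 37/3 → C.
Column bests: State 1=25, State 2=4, State 3=20.
A regrets: 10, 5, 5 → max 10
B regrets: 0, 14, 19 → max 19
C regrets: 12, 0, 0 → max 12
Smallest max regret = 10 → A.

laplace → C; minimax regret → A (disagree)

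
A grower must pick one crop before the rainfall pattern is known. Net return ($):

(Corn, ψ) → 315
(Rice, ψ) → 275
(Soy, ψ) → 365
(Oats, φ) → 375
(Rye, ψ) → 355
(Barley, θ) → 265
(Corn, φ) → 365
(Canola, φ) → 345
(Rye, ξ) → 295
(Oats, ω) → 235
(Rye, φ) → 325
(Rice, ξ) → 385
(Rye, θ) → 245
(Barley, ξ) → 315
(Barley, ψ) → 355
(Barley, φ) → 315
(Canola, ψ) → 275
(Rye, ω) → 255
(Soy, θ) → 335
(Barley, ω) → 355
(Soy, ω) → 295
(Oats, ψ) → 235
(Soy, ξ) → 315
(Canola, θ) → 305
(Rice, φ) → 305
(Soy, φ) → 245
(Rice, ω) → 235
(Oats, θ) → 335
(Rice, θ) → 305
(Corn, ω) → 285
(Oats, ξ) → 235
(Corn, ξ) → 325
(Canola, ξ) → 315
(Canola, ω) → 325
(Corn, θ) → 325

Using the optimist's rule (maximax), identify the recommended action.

Rice

Row maxima: Canola=345, Barley=355, Soy=365, Oats=375, Rye=355, Rice=385, Corn=365
Best best-case = 385 → Rice.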